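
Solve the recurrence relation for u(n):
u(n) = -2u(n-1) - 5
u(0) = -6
First-order linear non-homogeneous.
Homogeneous solution: u_h(n) = A·(-2)^n.
Try constant particular solution u_p = K: K = -2K - 5 ⇒ K = - \frac{5}{3}.
General: u(n) = A·(-2)^n - \frac{5}{3}.
Apply u(0) = -6: A - \frac{5}{3} = -6 ⇒ A = - \frac{13}{3}.
So u(n) = - \frac{13 \left(-2\right)^{n}}{3} - \frac{5}{3}.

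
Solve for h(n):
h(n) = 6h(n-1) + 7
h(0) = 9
First-order linear non-homogeneous.
Homogeneous solution: h_h(n) = A·(6)^n.
Try constant particular solution h_p = K: K = 6K + 7 ⇒ K = - \frac{7}{5}.
General: h(n) = A·(6)^n - \frac{7}{5}.
Apply h(0) = 9: A - \frac{7}{5} = 9 ⇒ A = \frac{52}{5}.
So h(n) = \frac{52 \cdot 6^{n}}{5} - \frac{7}{5}.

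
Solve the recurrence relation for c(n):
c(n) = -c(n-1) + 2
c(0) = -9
First-order linear non-homogeneous.
Homogeneous solution: c_h(n) = A·(-1)^n.
Try constant particular solution c_p = K: K = -K + 2 ⇒ K = 1.
General: c(n) = A·(-1)^n + 1.
Apply c(0) = -9: A + 1 = -9 ⇒ A = -10.
So c(n) = 1 - 10 \left(-1\right)^{n}.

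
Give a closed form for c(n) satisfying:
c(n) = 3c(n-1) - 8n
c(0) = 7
First-order linear with linear forcing.
Homogeneous solution: c_h(n) = A·(3)^n.
Try particular c_p(n) = pn + q. Substituting:
  pn + q = 3(p(n-1) + q) - 8n.
Matching the n-coefficient: p = 3p - 8 ⇒ p = 4.
Matching constants: q = -3p + 3q ⇒ q = 6.
General: c(n) = A·(3)^n + 4 n + 6.
Apply c(0) = 7: A + 6 = 7 ⇒ A = 1.
So c(n) = 3^{n} + 4 n + 6.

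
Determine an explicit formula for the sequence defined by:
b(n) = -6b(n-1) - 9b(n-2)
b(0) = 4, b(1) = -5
Characteristic equation: x² + 6x + 9 = 0, which is (x - (-3))².
Repeated root r = -3.
General solution: b(n) = (A + Bn)·(-3)^n.
From b(0) = 4: A = 4.
From b(1) = -5: (A + B)·(-3) = -5 ⇒ B = - \frac{7}{3}.
So b(n) = \left(4 - \frac{7 n}{3}\right) \cdot (-3)^n.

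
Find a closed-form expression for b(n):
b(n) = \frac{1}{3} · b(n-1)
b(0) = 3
Pure geometric recurrence with ratio \frac{1}{3}.
By induction b(n) = b(0) · (\frac{1}{3})^n = 3 \cdot 3^{- n}.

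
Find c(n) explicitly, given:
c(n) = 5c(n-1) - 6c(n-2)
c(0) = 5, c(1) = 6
Characteristic equation: x² - 5x + 6 = 0, which factors as (x - (3))(x - (2)) = 0.
Roots r₁ = 3, r₂ = 2 (distinct).
General solution: c(n) = A·(3)^n + B·(2)^n.
From c(0) = 5: A + B = 5.
From c(1) = 6: 3A + 2B = 6.
Solving: A = -4, B = 9.
So c(n) = 9 \cdot 2^{n} - 4 \cdot 3^{n}.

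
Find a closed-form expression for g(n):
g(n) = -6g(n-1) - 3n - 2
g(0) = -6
First-order linear with linear forcing.
Homogeneous solution: g_h(n) = A·(-6)^n.
Try particular g_p(n) = pn + q. Substituting:
  pn + q = -6(p(n-1) + q) - 3n - 2.
Matching the n-coefficient: p = -6p - 3 ⇒ p = - \frac{3}{7}.
Matching constants: q = 6p - 6q - 2 ⇒ q = - \frac{32}{49}.
General: g(n) = A·(-6)^n - \frac{3 n}{7} - \frac{32}{49}.
Apply g(0) = -6: A - \frac{32}{49} = -6 ⇒ A = - \frac{262}{49}.
So g(n) = - \frac{262 \left(-6\right)^{n}}{49} - \frac{3 n}{7} - \frac{32}{49}.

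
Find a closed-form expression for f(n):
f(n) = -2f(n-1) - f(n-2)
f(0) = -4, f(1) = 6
Characteristic equation: x² + 2x + 1 = 0, which is (x - (-1))².
Repeated root r = -1.
General solution: f(n) = (A + Bn)·(-1)^n.
From f(0) = -4: A = -4.
From f(1) = 6: (A + B)·(-1) = 6 ⇒ B = -2.
So f(n) = \left(- 2 n - 4\right) \cdot (-1)^n.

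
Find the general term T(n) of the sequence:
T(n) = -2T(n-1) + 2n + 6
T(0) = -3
First-order linear with linear forcing.
Homogeneous solution: T_h(n) = A·(-2)^n.
Try particular T_p(n) = pn + q. Substituting:
  pn + q = -2(p(n-1) + q) + 2n + 6.
Matching the n-coefficient: p = -2p + 2 ⇒ p = \frac{2}{3}.
Matching constants: q = 2p - 2q + 6 ⇒ q = \frac{22}{9}.
General: T(n) = A·(-2)^n + \frac{2 n}{3} + \frac{22}{9}.
Apply T(0) = -3: A + \frac{22}{9} = -3 ⇒ A = - \frac{49}{9}.
So T(n) = - \frac{49 \left(-2\right)^{n}}{9} + \frac{2 n}{3} + \frac{22}{9}.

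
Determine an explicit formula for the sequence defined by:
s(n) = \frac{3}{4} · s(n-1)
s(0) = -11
Pure geometric recurrence with ratio \frac{3}{4}.
By induction s(n) = s(0) · (\frac{3}{4})^n = - 11 \left(\frac{3}{4}\right)^{n}.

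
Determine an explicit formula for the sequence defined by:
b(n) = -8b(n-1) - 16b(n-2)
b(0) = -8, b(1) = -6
Characteristic equation: x² + 8x + 16 = 0, which is (x - (-4))².
Repeated root r = -4.
General solution: b(n) = (A + Bn)·(-4)^n.
From b(0) = -8: A = -8.
From b(1) = -6: (A + B)·(-4) = -6 ⇒ B = \frac{19}{2}.
So b(n) = \left(\frac{19 n}{2} - 8\right) \cdot (-4)^n.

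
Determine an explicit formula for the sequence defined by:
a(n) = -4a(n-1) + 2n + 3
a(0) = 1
First-order linear with linear forcing.
Homogeneous solution: a_h(n) = A·(-4)^n.
Try particular a_p(n) = pn + q. Substituting:
  pn + q = -4(p(n-1) + q) + 2n + 3.
Matching the n-coefficient: p = -4p + 2 ⇒ p = \frac{2}{5}.
Matching constants: q = 4p - 4q + 3 ⇒ q = \frac{23}{25}.
General: a(n) = A·(-4)^n + \frac{2 n}{5} + \frac{23}{25}.
Apply a(0) = 1: A + \frac{23}{25} = 1 ⇒ A = \frac{2}{25}.
So a(n) = \frac{2 \left(-4\right)^{n}}{25} + \frac{2 n}{5} + \frac{23}{25}.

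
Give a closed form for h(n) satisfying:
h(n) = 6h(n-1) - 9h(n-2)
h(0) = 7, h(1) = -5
Characteristic equation: x² - 6x + 9 = 0, which is (x - (3))².
Repeated root r = 3.
General solution: h(n) = (A + Bn)·(3)^n.
From h(0) = 7: A = 7.
From h(1) = -5: (A + B)·(3) = -5 ⇒ B = - \frac{26}{3}.
So h(n) = \left(7 - \frac{26 n}{3}\right) \cdot (3)^n.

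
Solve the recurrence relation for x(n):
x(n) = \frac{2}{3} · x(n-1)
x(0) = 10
Pure geometric recurrence with ratio \frac{2}{3}.
By induction x(n) = x(0) · (\frac{2}{3})^n = 10 \left(\frac{2}{3}\right)^{n}.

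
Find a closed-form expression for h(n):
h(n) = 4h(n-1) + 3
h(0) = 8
First-order linear non-homogeneous.
Homogeneous solution: h_h(n) = A·(4)^n.
Try constant particular solution h_p = K: K = 4K + 3 ⇒ K = -1.
General: h(n) = A·(4)^n - 1.
Apply h(0) = 8: A - 1 = 8 ⇒ A = 9.
So h(n) = 9 \cdot 4^{n} - 1.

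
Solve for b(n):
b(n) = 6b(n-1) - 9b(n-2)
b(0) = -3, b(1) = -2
Characteristic equation: x² - 6x + 9 = 0, which is (x - (3))².
Repeated root r = 3.
General solution: b(n) = (A + Bn)·(3)^n.
From b(0) = -3: A = -3.
From b(1) = -2: (A + B)·(3) = -2 ⇒ B = \frac{7}{3}.
So b(n) = \left(\frac{7 n}{3} - 3\right) \cdot (3)^n.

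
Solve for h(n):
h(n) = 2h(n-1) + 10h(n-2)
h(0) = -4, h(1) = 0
Characteristic equation: x² - 2x - 10 = 0.
Discriminant Δ = (2)² + 4·(10) = 44.
Roots r₁,₂ = (2 ± √44)/2, so r₁ = 1 + \sqrt{11}, r₂ = 1 - \sqrt{11}.
General solution: h(n) = A·r₁^n + B·r₂^n.
From the initial conditions, A + B = -4 and r₁A + r₂B = 0.
Since r₁ - r₂ = √44: A = (0 - (-4)r₂)/√44 = -2 + \frac{2 \sqrt{11}}{11}, and B = -4 - A = -2 - \frac{2 \sqrt{11}}{11}.
So h(n) = \left(-2 + \frac{2 \sqrt{11}}{11}\right)\left(1 + \sqrt{11}\right)^n + \left(-2 - \frac{2 \sqrt{11}}{11}\right)\left(1 - \sqrt{11}\right)^n.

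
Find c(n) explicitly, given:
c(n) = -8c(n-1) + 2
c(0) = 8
First-order linear non-homogeneous.
Homogeneous solution: c_h(n) = A·(-8)^n.
Try constant particular solution c_p = K: K = -8K + 2 ⇒ K = \frac{2}{9}.
General: c(n) = A·(-8)^n + \frac{2}{9}.
Apply c(0) = 8: A + \frac{2}{9} = 8 ⇒ A = \frac{70}{9}.
So c(n) = \frac{70 \left(-8\right)^{n}}{9} + \frac{2}{9}.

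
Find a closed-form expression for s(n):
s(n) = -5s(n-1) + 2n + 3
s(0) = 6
First-order linear with linear forcing.
Homogeneous solution: s_h(n) = A·(-5)^n.
Try particular s_p(n) = pn + q. Substituting:
  pn + q = -5(p(n-1) + q) + 2n + 3.
Matching the n-coefficient: p = -5p + 2 ⇒ p = \frac{1}{3}.
Matching constants: q = 5p - 5q + 3 ⇒ q = \frac{7}{9}.
General: s(n) = A·(-5)^n + \frac{n}{3} + \frac{7}{9}.
Apply s(0) = 6: A + \frac{7}{9} = 6 ⇒ A = \frac{47}{9}.
So s(n) = \frac{47 \left(-5\right)^{n}}{9} + \frac{n}{3} + \frac{7}{9}.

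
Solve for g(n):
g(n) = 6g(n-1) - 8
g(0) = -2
First-order linear non-homogeneous.
Homogeneous solution: g_h(n) = A·(6)^n.
Try constant particular solution g_p = K: K = 6K - 8 ⇒ K = \frac{8}{5}.
General: g(n) = A·(6)^n + \frac{8}{5}.
Apply g(0) = -2: A + \frac{8}{5} = -2 ⇒ A = - \frac{18}{5}.
So g(n) = \frac{8}{5} - \frac{18 \cdot 6^{n}}{5}.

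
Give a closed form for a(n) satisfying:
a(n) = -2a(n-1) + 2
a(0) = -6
First-order linear non-homogeneous.
Homogeneous solution: a_h(n) = A·(-2)^n.
Try constant particular solution a_p = K: K = -2K + 2 ⇒ K = \frac{2}{3}.
General: a(n) = A·(-2)^n + \frac{2}{3}.
Apply a(0) = -6: A + \frac{2}{3} = -6 ⇒ A = - \frac{20}{3}.
So a(n) = \frac{2}{3} - \frac{20 \left(-2\right)^{n}}{3}.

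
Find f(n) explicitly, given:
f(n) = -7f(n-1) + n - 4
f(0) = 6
First-order linear with linear forcing.
Homogeneous solution: f_h(n) = A·(-7)^n.
Try particular f_p(n) = pn + q. Substituting:
  pn + q = -7(p(n-1) + q) + n - 4.
Matching the n-coefficient: p = -7p + 1 ⇒ p = \frac{1}{8}.
Matching constants: q = 7p - 7q - 4 ⇒ q = - \frac{25}{64}.
General: f(n) = A·(-7)^n + \frac{n}{8} - \frac{25}{64}.
Apply f(0) = 6: A - \frac{25}{64} = 6 ⇒ A = \frac{409}{64}.
So f(n) = \frac{409 \left(-7\right)^{n}}{64} + \frac{n}{8} - \frac{25}{64}.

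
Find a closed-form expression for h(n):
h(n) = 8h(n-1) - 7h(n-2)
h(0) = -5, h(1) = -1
Characteristic equation: x² - 8x + 7 = 0, which factors as (x - (1))(x - (7)) = 0.
Roots r₁ = 1, r₂ = 7 (distinct).
General solution: h(n) = A·(1)^n + B·(7)^n.
From h(0) = -5: A + B = -5.
From h(1) = -1: A + 7B = -1.
Solving: A = - \frac{17}{3}, B = \frac{2}{3}.
So h(n) = \frac{2 \cdot 7^{n}}{3} - \frac{17}{3}.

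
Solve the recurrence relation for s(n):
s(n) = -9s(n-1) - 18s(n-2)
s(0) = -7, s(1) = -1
Characteristic equation: x² + 9x + 18 = 0, which factors as (x - (-6))(x - (-3)) = 0.
Roots r₁ = -6, r₂ = -3 (distinct).
General solution: s(n) = A·(-6)^n + B·(-3)^n.
From s(0) = -7: A + B = -7.
From s(1) = -1: -6A - 3B = -1.
Solving: A = \frac{22}{3}, B = - \frac{43}{3}.
So s(n) = - \frac{43 \left(-3\right)^{n}}{3} + \frac{22 \left(-6\right)^{n}}{3}.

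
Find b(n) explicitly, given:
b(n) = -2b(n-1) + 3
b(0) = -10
First-order linear non-homogeneous.
Homogeneous solution: b_h(n) = A·(-2)^n.
Try constant particular solution b_p = K: K = -2K + 3 ⇒ K = 1.
General: b(n) = A·(-2)^n + 1.
Apply b(0) = -10: A + 1 = -10 ⇒ A = -11.
So b(n) = 1 - 11 \left(-2\right)^{n}.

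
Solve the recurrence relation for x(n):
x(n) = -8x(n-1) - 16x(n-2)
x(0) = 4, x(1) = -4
Characteristic equation: x² + 8x + 16 = 0, which is (x - (-4))².
Repeated root r = -4.
General solution: x(n) = (A + Bn)·(-4)^n.
From x(0) = 4: A = 4.
From x(1) = -4: (A + B)·(-4) = -4 ⇒ B = -3.
So x(n) = \left(4 - 3 n\right) \cdot (-4)^n.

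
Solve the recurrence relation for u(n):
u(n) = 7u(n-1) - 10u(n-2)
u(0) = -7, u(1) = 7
Characteristic equation: x² - 7x + 10 = 0, which factors as (x - (2))(x - (5)) = 0.
Roots r₁ = 2, r₂ = 5 (distinct).
General solution: u(n) = A·(2)^n + B·(5)^n.
From u(0) = -7: A + B = -7.
From u(1) = 7: 2A + 5B = 7.
Solving: A = -14, B = 7.
So u(n) = - 14 \cdot 2^{n} + 7 \cdot 5^{n}.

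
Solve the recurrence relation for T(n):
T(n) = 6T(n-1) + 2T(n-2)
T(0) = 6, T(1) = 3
Characteristic equation: x² - 6x - 2 = 0.
Discriminant Δ = (6)² + 4·(2) = 44.
Roots r₁,₂ = (6 ± √44)/2, so r₁ = 3 + \sqrt{11}, r₂ = 3 - \sqrt{11}.
General solution: T(n) = A·r₁^n + B·r₂^n.
From the initial conditions, A + B = 6 and r₁A + r₂B = 3.
Since r₁ - r₂ = √44: A = (3 - (6)r₂)/√44 = 3 - \frac{15 \sqrt{11}}{22}, and B = 6 - A = \frac{15 \sqrt{11}}{22} + 3.
So T(n) = \left(3 - \frac{15 \sqrt{11}}{22}\right)\left(3 + \sqrt{11}\right)^n + \left(\frac{15 \sqrt{11}}{22} + 3\right)\left(3 - \sqrt{11}\right)^n.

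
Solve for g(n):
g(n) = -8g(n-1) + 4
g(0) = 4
First-order linear non-homogeneous.
Homogeneous solution: g_h(n) = A·(-8)^n.
Try constant particular solution g_p = K: K = -8K + 4 ⇒ K = \frac{4}{9}.
General: g(n) = A·(-8)^n + \frac{4}{9}.
Apply g(0) = 4: A + \frac{4}{9} = 4 ⇒ A = \frac{32}{9}.
So g(n) = \frac{32 \left(-8\right)^{n}}{9} + \frac{4}{9}.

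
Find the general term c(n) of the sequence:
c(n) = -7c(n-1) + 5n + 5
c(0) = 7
First-order linear with linear forcing.
Homogeneous solution: c_h(n) = A·(-7)^n.
Try particular c_p(n) = pn + q. Substituting:
  pn + q = -7(p(n-1) + q) + 5n + 5.
Matching the n-coefficient: p = -7p + 5 ⇒ p = \frac{5}{8}.
Matching constants: q = 7p - 7q + 5 ⇒ q = \frac{75}{64}.
General: c(n) = A·(-7)^n + \frac{5 n}{8} + \frac{75}{64}.
Apply c(0) = 7: A + \frac{75}{64} = 7 ⇒ A = \frac{373}{64}.
So c(n) = \frac{373 \left(-7\right)^{n}}{64} + \frac{5 n}{8} + \frac{75}{64}.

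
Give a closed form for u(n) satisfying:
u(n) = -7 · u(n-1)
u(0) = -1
Pure geometric recurrence with ratio -7.
By induction u(n) = u(0) · (-7)^n = - \left(-7\right)^{n}.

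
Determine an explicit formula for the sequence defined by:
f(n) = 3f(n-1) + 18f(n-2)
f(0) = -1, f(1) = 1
Characteristic equation: x² - 3x - 18 = 0, which factors as (x - (-3))(x - (6)) = 0.
Roots r₁ = -3, r₂ = 6 (distinct).
General solution: f(n) = A·(-3)^n + B·(6)^n.
From f(0) = -1: A + B = -1.
From f(1) = 1: -3A + 6B = 1.
Solving: A = - \frac{7}{9}, B = - \frac{2}{9}.
So f(n) = - \frac{7 \left(-3\right)^{n}}{9} - \frac{2 \cdot 6^{n}}{9}.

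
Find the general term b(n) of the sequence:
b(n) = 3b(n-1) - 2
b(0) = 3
First-order linear non-homogeneous.
Homogeneous solution: b_h(n) = A·(3)^n.
Try constant particular solution b_p = K: K = 3K - 2 ⇒ K = 1.
General: b(n) = A·(3)^n + 1.
Apply b(0) = 3: A + 1 = 3 ⇒ A = 2.
So b(n) = 2 \cdot 3^{n} + 1.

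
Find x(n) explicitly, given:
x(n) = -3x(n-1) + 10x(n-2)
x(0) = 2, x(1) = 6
Characteristic equation: x² + 3x - 10 = 0, which factors as (x - (-5))(x - (2)) = 0.
Roots r₁ = -5, r₂ = 2 (distinct).
General solution: x(n) = A·(-5)^n + B·(2)^n.
From x(0) = 2: A + B = 2.
From x(1) = 6: -5A + 2B = 6.
Solving: A = - \frac{2}{7}, B = \frac{16}{7}.
So x(n) = - \frac{2 \left(-5\right)^{n}}{7} + \frac{16 \cdot 2^{n}}{7}.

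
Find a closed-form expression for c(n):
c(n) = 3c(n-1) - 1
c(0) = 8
First-order linear non-homogeneous.
Homogeneous solution: c_h(n) = A·(3)^n.
Try constant particular solution c_p = K: K = 3K - 1 ⇒ K = \frac{1}{2}.
General: c(n) = A·(3)^n + \frac{1}{2}.
Apply c(0) = 8: A + \frac{1}{2} = 8 ⇒ A = \frac{15}{2}.
So c(n) = \frac{15 \cdot 3^{n}}{2} + \frac{1}{2}.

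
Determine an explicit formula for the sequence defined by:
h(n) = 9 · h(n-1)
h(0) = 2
Pure geometric recurrence with ratio 9.
By induction h(n) = h(0) · (9)^n = 2 \cdot 9^{n}.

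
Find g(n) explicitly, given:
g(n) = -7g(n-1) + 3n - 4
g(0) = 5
First-order linear with linear forcing.
Homogeneous solution: g_h(n) = A·(-7)^n.
Try particular g_p(n) = pn + q. Substituting:
  pn + q = -7(p(n-1) + q) + 3n - 4.
Matching the n-coefficient: p = -7p + 3 ⇒ p = \frac{3}{8}.
Matching constants: q = 7p - 7q - 4 ⇒ q = - \frac{11}{64}.
General: g(n) = A·(-7)^n + \frac{3 n}{8} - \frac{11}{64}.
Apply g(0) = 5: A - \frac{11}{64} = 5 ⇒ A = \frac{331}{64}.
So g(n) = \frac{331 \left(-7\right)^{n}}{64} + \frac{3 n}{8} - \frac{11}{64}.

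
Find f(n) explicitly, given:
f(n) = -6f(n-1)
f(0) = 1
This is a homogeneous first-order recurrence with ratio -6.
By induction f(n) = f(0) · (-6)^n = \left(-6\right)^{n}.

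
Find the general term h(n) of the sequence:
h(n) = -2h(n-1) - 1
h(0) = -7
First-order linear non-homogeneous.
Homogeneous solution: h_h(n) = A·(-2)^n.
Try constant particular solution h_p = K: K = -2K - 1 ⇒ K = - \frac{1}{3}.
General: h(n) = A·(-2)^n - \frac{1}{3}.
Apply h(0) = -7: A - \frac{1}{3} = -7 ⇒ A = - \frac{20}{3}.
So h(n) = - \frac{20 \left(-2\right)^{n}}{3} - \frac{1}{3}.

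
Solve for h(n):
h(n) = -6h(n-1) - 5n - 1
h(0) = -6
First-order linear with linear forcing.
Homogeneous solution: h_h(n) = A·(-6)^n.
Try particular h_p(n) = pn + q. Substituting:
  pn + q = -6(p(n-1) + q) - 5n - 1.
Matching the n-coefficient: p = -6p - 5 ⇒ p = - \frac{5}{7}.
Matching constants: q = 6p - 6q - 1 ⇒ q = - \frac{37}{49}.
General: h(n) = A·(-6)^n - \frac{5 n}{7} - \frac{37}{49}.
Apply h(0) = -6: A - \frac{37}{49} = -6 ⇒ A = - \frac{257}{49}.
So h(n) = - \frac{257 \left(-6\right)^{n}}{49} - \frac{5 n}{7} - \frac{37}{49}.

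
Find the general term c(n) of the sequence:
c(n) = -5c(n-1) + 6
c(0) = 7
First-order linear non-homogeneous.
Homogeneous solution: c_h(n) = A·(-5)^n.
Try constant particular solution c_p = K: K = -5K + 6 ⇒ K = 1.
General: c(n) = A·(-5)^n + 1.
Apply c(0) = 7: A + 1 = 7 ⇒ A = 6.
So c(n) = 6 \left(-5\right)^{n} + 1.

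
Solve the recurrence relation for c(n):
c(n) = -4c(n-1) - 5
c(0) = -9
First-order linear non-homogeneous.
Homogeneous solution: c_h(n) = A·(-4)^n.
Try constant particular solution c_p = K: K = -4K - 5 ⇒ K = -1.
General: c(n) = A·(-4)^n - 1.
Apply c(0) = -9: A - 1 = -9 ⇒ A = -8.
So c(n) = - 8 \left(-4\right)^{n} - 1.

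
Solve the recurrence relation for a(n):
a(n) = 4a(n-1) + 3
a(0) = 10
First-order linear non-homogeneous.
Homogeneous solution: a_h(n) = A·(4)^n.
Try constant particular solution a_p = K: K = 4K + 3 ⇒ K = -1.
General: a(n) = A·(4)^n - 1.
Apply a(0) = 10: A - 1 = 10 ⇒ A = 11.
So a(n) = 11 \cdot 4^{n} - 1.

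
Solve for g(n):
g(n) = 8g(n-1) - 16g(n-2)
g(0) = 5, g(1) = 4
Characteristic equation: x² - 8x + 16 = 0, which is (x - (4))².
Repeated root r = 4.
General solution: g(n) = (A + Bn)·(4)^n.
From g(0) = 5: A = 5.
From g(1) = 4: (A + B)·(4) = 4 ⇒ B = -4.
So g(n) = \left(5 - 4 n\right) \cdot (4)^n.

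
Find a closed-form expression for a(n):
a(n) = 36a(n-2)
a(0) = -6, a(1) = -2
Characteristic equation: x² - 36 = 0, which factors as (x - (6))(x - (-6)) = 0.
Roots r₁ = 6, r₂ = -6 (distinct).
General solution: a(n) = A·(6)^n + B·(-6)^n.
From a(0) = -6: A + B = -6.
From a(1) = -2: 6A - 6B = -2.
Solving: A = - \frac{19}{6}, B = - \frac{17}{6}.
So a(n) = - \frac{17 \left(-6\right)^{n}}{6} - \frac{19 \cdot 6^{n}}{6}.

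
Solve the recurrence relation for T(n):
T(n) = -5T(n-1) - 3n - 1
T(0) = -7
First-order linear with linear forcing.
Homogeneous solution: T_h(n) = A·(-5)^n.
Try particular T_p(n) = pn + q. Substituting:
  pn + q = -5(p(n-1) + q) - 3n - 1.
Matching the n-coefficient: p = -5p - 3 ⇒ p = - \frac{1}{2}.
Matching constants: q = 5p - 5q - 1 ⇒ q = - \frac{7}{12}.
General: T(n) = A·(-5)^n - \frac{n}{2} - \frac{7}{12}.
Apply T(0) = -7: A - \frac{7}{12} = -7 ⇒ A = - \frac{77}{12}.
So T(n) = - \frac{77 \left(-5\right)^{n}}{12} - \frac{n}{2} - \frac{7}{12}.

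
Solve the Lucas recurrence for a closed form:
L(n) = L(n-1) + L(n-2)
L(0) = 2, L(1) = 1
This is the Lucas sequence.
Characteristic equation: x² - x - 1 = 0; roots r₁ = \frac{1}{2} + \frac{\sqrt{5}}{2}, r₂ = \frac{1}{2} - \frac{\sqrt{5}}{2}.
General: L(n) = A·r₁^n + B·r₂^n. Solving with L(0)=2, L(1)=1 gives A = 1, B = 1.
So L(n) = 2^{- n} \left(\left(1 - \sqrt{5}\right)^{n} + \left(1 + \sqrt{5}\right)^{n}\right).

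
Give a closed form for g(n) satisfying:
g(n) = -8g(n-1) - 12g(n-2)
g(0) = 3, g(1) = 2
Characteristic equation: x² + 8x + 12 = 0, which factors as (x - (-6))(x - (-2)) = 0.
Roots r₁ = -6, r₂ = -2 (distinct).
General solution: g(n) = A·(-6)^n + B·(-2)^n.
From g(0) = 3: A + B = 3.
From g(1) = 2: -6A - 2B = 2.
Solving: A = -2, B = 5.
So g(n) = 5 \left(-2\right)^{n} - 2 \left(-6\right)^{n}.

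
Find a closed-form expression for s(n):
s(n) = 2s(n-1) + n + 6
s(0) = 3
First-order linear with linear forcing.
Homogeneous solution: s_h(n) = A·(2)^n.
Try particular s_p(n) = pn + q. Substituting:
  pn + q = 2(p(n-1) + q) + n + 6.
Matching the n-coefficient: p = 2p + 1 ⇒ p = -1.
Matching constants: q = -2p + 2q + 6 ⇒ q = -8.
General: s(n) = A·(2)^n - n - 8.
Apply s(0) = 3: A - 8 = 3 ⇒ A = 11.
So s(n) = 11 \cdot 2^{n} - n - 8.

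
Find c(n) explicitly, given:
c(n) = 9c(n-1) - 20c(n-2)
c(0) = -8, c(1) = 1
Characteristic equation: x² - 9x + 20 = 0, which factors as (x - (4))(x - (5)) = 0.
Roots r₁ = 4, r₂ = 5 (distinct).
General solution: c(n) = A·(4)^n + B·(5)^n.
From c(0) = -8: A + B = -8.
From c(1) = 1: 4A + 5B = 1.
Solving: A = -41, B = 33.
So c(n) = - 41 \cdot 4^{n} + 33 \cdot 5^{n}.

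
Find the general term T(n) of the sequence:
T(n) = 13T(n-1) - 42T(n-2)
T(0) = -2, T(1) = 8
Characteristic equation: x² - 13x + 42 = 0, which factors as (x - (6))(x - (7)) = 0.
Roots r₁ = 6, r₂ = 7 (distinct).
General solution: T(n) = A·(6)^n + B·(7)^n.
From T(0) = -2: A + B = -2.
From T(1) = 8: 6A + 7B = 8.
Solving: A = -22, B = 20.
So T(n) = - 22 \cdot 6^{n} + 20 \cdot 7^{n}.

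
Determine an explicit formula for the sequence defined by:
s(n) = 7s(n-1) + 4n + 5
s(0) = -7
First-order linear with linear forcing.
Homogeneous solution: s_h(n) = A·(7)^n.
Try particular s_p(n) = pn + q. Substituting:
  pn + q = 7(p(n-1) + q) + 4n + 5.
Matching the n-coefficient: p = 7p + 4 ⇒ p = - \frac{2}{3}.
Matching constants: q = -7p + 7q + 5 ⇒ q = - \frac{29}{18}.
General: s(n) = A·(7)^n - \frac{2 n}{3} - \frac{29}{18}.
Apply s(0) = -7: A - \frac{29}{18} = -7 ⇒ A = - \frac{97}{18}.
So s(n) = - \frac{97 \cdot 7^{n}}{18} - \frac{2 n}{3} - \frac{29}{18}.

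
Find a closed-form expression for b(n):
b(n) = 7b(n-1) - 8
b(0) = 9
First-order linear non-homogeneous.
Homogeneous solution: b_h(n) = A·(7)^n.
Try constant particular solution b_p = K: K = 7K - 8 ⇒ K = \frac{4}{3}.
General: b(n) = A·(7)^n + \frac{4}{3}.
Apply b(0) = 9: A + \frac{4}{3} = 9 ⇒ A = \frac{23}{3}.
So b(n) = \frac{23 \cdot 7^{n}}{3} + \frac{4}{3}.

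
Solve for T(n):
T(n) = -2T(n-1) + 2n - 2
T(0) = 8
First-order linear with linear forcing.
Homogeneous solution: T_h(n) = A·(-2)^n.
Try particular T_p(n) = pn + q. Substituting:
  pn + q = -2(p(n-1) + q) + 2n - 2.
Matching the n-coefficient: p = -2p + 2 ⇒ p = \frac{2}{3}.
Matching constants: q = 2p - 2q - 2 ⇒ q = - \frac{2}{9}.
General: T(n) = A·(-2)^n + \frac{2 n}{3} - \frac{2}{9}.
Apply T(0) = 8: A - \frac{2}{9} = 8 ⇒ A = \frac{74}{9}.
So T(n) = \frac{74 \left(-2\right)^{n}}{9} + \frac{2 n}{3} - \frac{2}{9}.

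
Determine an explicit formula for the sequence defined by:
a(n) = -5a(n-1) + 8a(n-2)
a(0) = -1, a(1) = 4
Characteristic equation: x² + 5x - 8 = 0.
Discriminant Δ = (-5)² + 4·(8) = 57.
Roots r₁,₂ = (-5 ± √57)/2, so r₁ = - \frac{5}{2} + \frac{\sqrt{57}}{2}, r₂ = - \frac{\sqrt{57}}{2} - \frac{5}{2}.
General solution: a(n) = A·r₁^n + B·r₂^n.
From the initial conditions, A + B = -1 and r₁A + r₂B = 4.
Since r₁ - r₂ = √57: A = (4 - (-1)r₂)/√57 = - \frac{1}{2} + \frac{\sqrt{57}}{38}, and B = -1 - A = - \frac{1}{2} - \frac{\sqrt{57}}{38}.
So a(n) = \left(- \frac{1}{2} + \frac{\sqrt{57}}{38}\right)\left(- \frac{5}{2} + \frac{\sqrt{57}}{2}\right)^n + \left(- \frac{1}{2} - \frac{\sqrt{57}}{38}\right)\left(- \frac{\sqrt{57}}{2} - \frac{5}{2}\right)^n.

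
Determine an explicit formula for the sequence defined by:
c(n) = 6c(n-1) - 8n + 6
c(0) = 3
First-order linear with linear forcing.
Homogeneous solution: c_h(n) = A·(6)^n.
Try particular c_p(n) = pn + q. Substituting:
  pn + q = 6(p(n-1) + q) - 8n + 6.
Matching the n-coefficient: p = 6p - 8 ⇒ p = \frac{8}{5}.
Matching constants: q = -6p + 6q + 6 ⇒ q = \frac{18}{25}.
General: c(n) = A·(6)^n + \frac{8 n}{5} + \frac{18}{25}.
Apply c(0) = 3: A + \frac{18}{25} = 3 ⇒ A = \frac{57}{25}.
So c(n) = \frac{57 \cdot 6^{n}}{25} + \frac{8 n}{5} + \frac{18}{25}.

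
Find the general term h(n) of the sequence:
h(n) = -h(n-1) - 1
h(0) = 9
First-order linear non-homogeneous.
Homogeneous solution: h_h(n) = A·(-1)^n.
Try constant particular solution h_p = K: K = -K - 1 ⇒ K = - \frac{1}{2}.
General: h(n) = A·(-1)^n - \frac{1}{2}.
Apply h(0) = 9: A - \frac{1}{2} = 9 ⇒ A = \frac{19}{2}.
So h(n) = \frac{19 \left(-1\right)^{n}}{2} - \frac{1}{2}.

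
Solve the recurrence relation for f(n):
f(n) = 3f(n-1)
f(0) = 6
This is a homogeneous first-order recurrence with ratio 3.
By induction f(n) = f(0) · (3)^n = 6 \cdot 3^{n}.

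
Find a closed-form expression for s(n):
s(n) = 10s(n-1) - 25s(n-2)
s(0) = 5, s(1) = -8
Characteristic equation: x² - 10x + 25 = 0, which is (x - (5))².
Repeated root r = 5.
General solution: s(n) = (A + Bn)·(5)^n.
From s(0) = 5: A = 5.
From s(1) = -8: (A + B)·(5) = -8 ⇒ B = - \frac{33}{5}.
So s(n) = \left(5 - \frac{33 n}{5}\right) \cdot (5)^n.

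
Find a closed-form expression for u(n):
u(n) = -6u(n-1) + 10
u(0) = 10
First-order linear non-homogeneous.
Homogeneous solution: u_h(n) = A·(-6)^n.
Try constant particular solution u_p = K: K = -6K + 10 ⇒ K = \frac{10}{7}.
General: u(n) = A·(-6)^n + \frac{10}{7}.
Apply u(0) = 10: A + \frac{10}{7} = 10 ⇒ A = \frac{60}{7}.
So u(n) = \frac{60 \left(-6\right)^{n}}{7} + \frac{10}{7}.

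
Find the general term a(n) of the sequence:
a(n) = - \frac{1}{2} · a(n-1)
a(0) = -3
Pure geometric recurrence with ratio - \frac{1}{2}.
By induction a(n) = a(0) · (- \frac{1}{2})^n = - 3 \left(- \frac{1}{2}\right)^{n}.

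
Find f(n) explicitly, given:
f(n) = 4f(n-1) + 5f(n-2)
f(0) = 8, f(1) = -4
Characteristic equation: x² - 4x - 5 = 0, which factors as (x - (-1))(x - (5)) = 0.
Roots r₁ = -1, r₂ = 5 (distinct).
General solution: f(n) = A·(-1)^n + B·(5)^n.
From f(0) = 8: A + B = 8.
From f(1) = -4: -A + 5B = -4.
Solving: A = \frac{22}{3}, B = \frac{2}{3}.
So f(n) = \frac{22 \left(-1\right)^{n}}{3} + \frac{2 \cdot 5^{n}}{3}.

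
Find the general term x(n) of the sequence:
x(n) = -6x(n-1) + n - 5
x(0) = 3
First-order linear with linear forcing.
Homogeneous solution: x_h(n) = A·(-6)^n.
Try particular x_p(n) = pn + q. Substituting:
  pn + q = -6(p(n-1) + q) + n - 5.
Matching the n-coefficient: p = -6p + 1 ⇒ p = \frac{1}{7}.
Matching constants: q = 6p - 6q - 5 ⇒ q = - \frac{29}{49}.
General: x(n) = A·(-6)^n + \frac{n}{7} - \frac{29}{49}.
Apply x(0) = 3: A - \frac{29}{49} = 3 ⇒ A = \frac{176}{49}.
So x(n) = \frac{176 \left(-6\right)^{n}}{49} + \frac{n}{7} - \frac{29}{49}.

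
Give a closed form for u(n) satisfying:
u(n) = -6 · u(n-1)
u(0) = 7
Pure geometric recurrence with ratio -6.
By induction u(n) = u(0) · (-6)^n = 7 \left(-6\right)^{n}.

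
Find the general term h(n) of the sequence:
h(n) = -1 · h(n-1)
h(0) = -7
Pure geometric recurrence with ratio -1.
By induction h(n) = h(0) · (-1)^n = - 7 \left(-1\right)^{n}.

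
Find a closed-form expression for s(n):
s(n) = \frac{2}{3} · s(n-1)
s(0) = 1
Pure geometric recurrence with ratio \frac{2}{3}.
By induction s(n) = s(0) · (\frac{2}{3})^n = \left(\frac{2}{3}\right)^{n}.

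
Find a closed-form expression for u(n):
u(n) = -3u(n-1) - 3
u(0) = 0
First-order linear non-homogeneous.
Homogeneous solution: u_h(n) = A·(-3)^n.
Try constant particular solution u_p = K: K = -3K - 3 ⇒ K = - \frac{3}{4}.
General: u(n) = A·(-3)^n - \frac{3}{4}.
Apply u(0) = 0: A - \frac{3}{4} = 0 ⇒ A = \frac{3}{4}.
So u(n) = \frac{3 \left(-3\right)^{n}}{4} - \frac{3}{4}.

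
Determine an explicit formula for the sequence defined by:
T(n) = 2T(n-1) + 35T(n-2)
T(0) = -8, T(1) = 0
Characteristic equation: x² - 2x - 35 = 0, which factors as (x - (7))(x - (-5)) = 0.
Roots r₁ = 7, r₂ = -5 (distinct).
General solution: T(n) = A·(7)^n + B·(-5)^n.
From T(0) = -8: A + B = -8.
From T(1) = 0: 7A - 5B = 0.
Solving: A = - \frac{10}{3}, B = - \frac{14}{3}.
So T(n) = - \frac{14 \left(-5\right)^{n}}{3} - \frac{10 \cdot 7^{n}}{3}.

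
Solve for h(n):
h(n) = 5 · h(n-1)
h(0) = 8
Pure geometric recurrence with ratio 5.
By induction h(n) = h(0) · (5)^n = 8 \cdot 5^{n}.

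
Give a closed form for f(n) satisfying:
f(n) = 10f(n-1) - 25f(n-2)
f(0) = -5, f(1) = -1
Characteristic equation: x² - 10x + 25 = 0, which is (x - (5))².
Repeated root r = 5.
General solution: f(n) = (A + Bn)·(5)^n.
From f(0) = -5: A = -5.
From f(1) = -1: (A + B)·(5) = -1 ⇒ B = \frac{24}{5}.
So f(n) = \left(\frac{24 n}{5} - 5\right) \cdot (5)^n.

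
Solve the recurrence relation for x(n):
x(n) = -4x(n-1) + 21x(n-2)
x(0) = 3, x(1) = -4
Characteristic equation: x² + 4x - 21 = 0, which factors as (x - (3))(x - (-7)) = 0.
Roots r₁ = 3, r₂ = -7 (distinct).
General solution: x(n) = A·(3)^n + B·(-7)^n.
From x(0) = 3: A + B = 3.
From x(1) = -4: 3A - 7B = -4.
Solving: A = \frac{17}{10}, B = \frac{13}{10}.
So x(n) = \frac{13 \left(-7\right)^{n}}{10} + \frac{17 \cdot 3^{n}}{10}.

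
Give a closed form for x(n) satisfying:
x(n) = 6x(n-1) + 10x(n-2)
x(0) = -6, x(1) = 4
Characteristic equation: x² - 6x - 10 = 0.
Discriminant Δ = (6)² + 4·(10) = 76.
Roots r₁,₂ = (6 ± √76)/2, so r₁ = 3 + \sqrt{19}, r₂ = 3 - \sqrt{19}.
General solution: x(n) = A·r₁^n + B·r₂^n.
From the initial conditions, A + B = -6 and r₁A + r₂B = 4.
Since r₁ - r₂ = √76: A = (4 - (-6)r₂)/√76 = -3 + \frac{11 \sqrt{19}}{19}, and B = -6 - A = -3 - \frac{11 \sqrt{19}}{19}.
So x(n) = \left(-3 + \frac{11 \sqrt{19}}{19}\right)\left(3 + \sqrt{19}\right)^n + \left(-3 - \frac{11 \sqrt{19}}{19}\right)\left(3 - \sqrt{19}\right)^n.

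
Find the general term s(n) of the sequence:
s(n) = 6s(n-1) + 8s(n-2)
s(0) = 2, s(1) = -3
Characteristic equation: x² - 6x - 8 = 0.
Discriminant Δ = (6)² + 4·(8) = 68.
Roots r₁,₂ = (6 ± √68)/2, so r₁ = 3 + \sqrt{17}, r₂ = 3 - \sqrt{17}.
General solution: s(n) = A·r₁^n + B·r₂^n.
From the initial conditions, A + B = 2 and r₁A + r₂B = -3.
Since r₁ - r₂ = √68: A = (-3 - (2)r₂)/√68 = 1 - \frac{9 \sqrt{17}}{34}, and B = 2 - A = 1 + \frac{9 \sqrt{17}}{34}.
So s(n) = \left(1 - \frac{9 \sqrt{17}}{34}\right)\left(3 + \sqrt{17}\right)^n + \left(1 + \frac{9 \sqrt{17}}{34}\right)\left(3 - \sqrt{17}\right)^n.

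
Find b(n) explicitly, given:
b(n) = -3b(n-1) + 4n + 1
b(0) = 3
First-order linear with linear forcing.
Homogeneous solution: b_h(n) = A·(-3)^n.
Try particular b_p(n) = pn + q. Substituting:
  pn + q = -3(p(n-1) + q) + 4n + 1.
Matching the n-coefficient: p = -3p + 4 ⇒ p = 1.
Matching constants: q = 3p - 3q + 1 ⇒ q = 1.
General: b(n) = A·(-3)^n + n + 1.
Apply b(0) = 3: A + 1 = 3 ⇒ A = 2.
So b(n) = 2 \left(-3\right)^{n} + n + 1.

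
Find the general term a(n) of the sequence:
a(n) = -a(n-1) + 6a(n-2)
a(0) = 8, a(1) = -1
Characteristic equation: x² + x - 6 = 0, which factors as (x - (-3))(x - (2)) = 0.
Roots r₁ = -3, r₂ = 2 (distinct).
General solution: a(n) = A·(-3)^n + B·(2)^n.
From a(0) = 8: A + B = 8.
From a(1) = -1: -3A + 2B = -1.
Solving: A = \frac{17}{5}, B = \frac{23}{5}.
So a(n) = \frac{17 \left(-3\right)^{n}}{5} + \frac{23 \cdot 2^{n}}{5}.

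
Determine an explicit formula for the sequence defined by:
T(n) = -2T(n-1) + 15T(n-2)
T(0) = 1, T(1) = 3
Characteristic equation: x² + 2x - 15 = 0, which factors as (x - (3))(x - (-5)) = 0.
Roots r₁ = 3, r₂ = -5 (distinct).
General solution: T(n) = A·(3)^n + B·(-5)^n.
From T(0) = 1: A + B = 1.
From T(1) = 3: 3A - 5B = 3.
Solving: A = 1, B = 0.
So T(n) = 3^{n}.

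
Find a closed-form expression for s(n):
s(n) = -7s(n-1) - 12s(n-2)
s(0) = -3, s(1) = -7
Characteristic equation: x² + 7x + 12 = 0, which factors as (x - (-4))(x - (-3)) = 0.
Roots r₁ = -4, r₂ = -3 (distinct).
General solution: s(n) = A·(-4)^n + B·(-3)^n.
From s(0) = -3: A + B = -3.
From s(1) = -7: -4A - 3B = -7.
Solving: A = 16, B = -19.
So s(n) = - 19 \left(-3\right)^{n} + 16 \left(-4\right)^{n}.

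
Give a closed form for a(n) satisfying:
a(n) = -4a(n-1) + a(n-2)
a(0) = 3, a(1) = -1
Characteristic equation: x² + 4x - 1 = 0.
Discriminant Δ = (-4)² + 4·(1) = 20.
Roots r₁,₂ = (-4 ± √20)/2, so r₁ = -2 + \sqrt{5}, r₂ = - \sqrt{5} - 2.
General solution: a(n) = A·r₁^n + B·r₂^n.
From the initial conditions, A + B = 3 and r₁A + r₂B = -1.
Since r₁ - r₂ = √20: A = (-1 - (3)r₂)/√20 = \frac{\sqrt{5}}{2} + \frac{3}{2}, and B = 3 - A = \frac{3}{2} - \frac{\sqrt{5}}{2}.
So a(n) = \left(\frac{\sqrt{5}}{2} + \frac{3}{2}\right)\left(-2 + \sqrt{5}\right)^n + \left(\frac{3}{2} - \frac{\sqrt{5}}{2}\right)\left(- \sqrt{5} - 2\right)^n.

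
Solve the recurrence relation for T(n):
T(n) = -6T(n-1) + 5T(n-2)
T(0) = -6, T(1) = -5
Characteristic equation: x² + 6x - 5 = 0.
Discriminant Δ = (-6)² + 4·(5) = 56.
Roots r₁,₂ = (-6 ± √56)/2, so r₁ = -3 + \sqrt{14}, r₂ = - \sqrt{14} - 3.
General solution: T(n) = A·r₁^n + B·r₂^n.
From the initial conditions, A + B = -6 and r₁A + r₂B = -5.
Since r₁ - r₂ = √56: A = (-5 - (-6)r₂)/√56 = - \frac{23 \sqrt{14}}{28} - 3, and B = -6 - A = -3 + \frac{23 \sqrt{14}}{28}.
So T(n) = \left(- \frac{23 \sqrt{14}}{28} - 3\right)\left(-3 + \sqrt{14}\right)^n + \left(-3 + \frac{23 \sqrt{14}}{28}\right)\left(- \sqrt{14} - 3\right)^n.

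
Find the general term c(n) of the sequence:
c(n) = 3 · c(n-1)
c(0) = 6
Pure geometric recurrence with ratio 3.
By induction c(n) = c(0) · (3)^n = 6 \cdot 3^{n}.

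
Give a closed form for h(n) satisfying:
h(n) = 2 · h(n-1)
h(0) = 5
Pure geometric recurrence with ratio 2.
By induction h(n) = h(0) · (2)^n = 5 \cdot 2^{n}.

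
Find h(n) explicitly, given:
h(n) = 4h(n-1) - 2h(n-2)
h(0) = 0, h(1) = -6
Characteristic equation: x² - 4x + 2 = 0.
Discriminant Δ = (4)² + 4·(-2) = 8.
Roots r₁,₂ = (4 ± √8)/2, so r₁ = \sqrt{2} + 2, r₂ = 2 - \sqrt{2}.
General solution: h(n) = A·r₁^n + B·r₂^n.
From the initial conditions, A + B = 0 and r₁A + r₂B = -6.
Since r₁ - r₂ = √8: A = (-6 - (0)r₂)/√8 = - \frac{3 \sqrt{2}}{2}, and B = 0 - A = \frac{3 \sqrt{2}}{2}.
So h(n) = \left(- \frac{3 \sqrt{2}}{2}\right)\left(\sqrt{2} + 2\right)^n + \left(\frac{3 \sqrt{2}}{2}\right)\left(2 - \sqrt{2}\right)^n.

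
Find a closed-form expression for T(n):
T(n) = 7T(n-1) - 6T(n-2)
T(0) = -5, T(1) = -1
Characteristic equation: x² - 7x + 6 = 0, which factors as (x - (1))(x - (6)) = 0.
Roots r₁ = 1, r₂ = 6 (distinct).
General solution: T(n) = A·(1)^n + B·(6)^n.
From T(0) = -5: A + B = -5.
From T(1) = -1: A + 6B = -1.
Solving: A = - \frac{29}{5}, B = \frac{4}{5}.
So T(n) = \frac{4 \cdot 6^{n}}{5} - \frac{29}{5}.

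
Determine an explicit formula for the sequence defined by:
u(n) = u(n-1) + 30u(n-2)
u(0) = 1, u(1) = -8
Characteristic equation: x² - x - 30 = 0, which factors as (x - (6))(x - (-5)) = 0.
Roots r₁ = 6, r₂ = -5 (distinct).
General solution: u(n) = A·(6)^n + B·(-5)^n.
From u(0) = 1: A + B = 1.
From u(1) = -8: 6A - 5B = -8.
Solving: A = - \frac{3}{11}, B = \frac{14}{11}.
So u(n) = \frac{14 \left(-5\right)^{n}}{11} - \frac{3 \cdot 6^{n}}{11}.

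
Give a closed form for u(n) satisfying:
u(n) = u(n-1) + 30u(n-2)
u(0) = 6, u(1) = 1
Characteristic equation: x² - x - 30 = 0, which factors as (x - (6))(x - (-5)) = 0.
Roots r₁ = 6, r₂ = -5 (distinct).
General solution: u(n) = A·(6)^n + B·(-5)^n.
From u(0) = 6: A + B = 6.
From u(1) = 1: 6A - 5B = 1.
Solving: A = \frac{31}{11}, B = \frac{35}{11}.
So u(n) = \frac{35 \left(-5\right)^{n}}{11} + \frac{31 \cdot 6^{n}}{11}.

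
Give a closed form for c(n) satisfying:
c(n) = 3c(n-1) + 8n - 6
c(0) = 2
First-order linear with linear forcing.
Homogeneous solution: c_h(n) = A·(3)^n.
Try particular c_p(n) = pn + q. Substituting:
  pn + q = 3(p(n-1) + q) + 8n - 6.
Matching the n-coefficient: p = 3p + 8 ⇒ p = -4.
Matching constants: q = -3p + 3q - 6 ⇒ q = -3.
General: c(n) = A·(3)^n - 4 n - 3.
Apply c(0) = 2: A - 3 = 2 ⇒ A = 5.
So c(n) = 5 \cdot 3^{n} - 4 n - 3.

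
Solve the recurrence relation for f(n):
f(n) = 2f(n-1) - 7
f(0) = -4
First-order linear non-homogeneous.
Homogeneous solution: f_h(n) = A·(2)^n.
Try constant particular solution f_p = K: K = 2K - 7 ⇒ K = 7.
General: f(n) = A·(2)^n + 7.
Apply f(0) = -4: A + 7 = -4 ⇒ A = -11.
So f(n) = 7 - 11 \cdot 2^{n}.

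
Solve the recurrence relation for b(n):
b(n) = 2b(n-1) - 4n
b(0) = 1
First-order linear with linear forcing.
Homogeneous solution: b_h(n) = A·(2)^n.
Try particular b_p(n) = pn + q. Substituting:
  pn + q = 2(p(n-1) + q) - 4n.
Matching the n-coefficient: p = 2p - 4 ⇒ p = 4.
Matching constants: q = -2p + 2q ⇒ q = 8.
General: b(n) = A·(2)^n + 4 n + 8.
Apply b(0) = 1: A + 8 = 1 ⇒ A = -7.
So b(n) = - 7 \cdot 2^{n} + 4 n + 8.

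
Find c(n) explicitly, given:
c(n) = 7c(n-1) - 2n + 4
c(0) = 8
First-order linear with linear forcing.
Homogeneous solution: c_h(n) = A·(7)^n.
Try particular c_p(n) = pn + q. Substituting:
  pn + q = 7(p(n-1) + q) - 2n + 4.
Matching the n-coefficient: p = 7p - 2 ⇒ p = \frac{1}{3}.
Matching constants: q = -7p + 7q + 4 ⇒ q = - \frac{5}{18}.
General: c(n) = A·(7)^n + \frac{n}{3} - \frac{5}{18}.
Apply c(0) = 8: A - \frac{5}{18} = 8 ⇒ A = \frac{149}{18}.
So c(n) = \frac{149 \cdot 7^{n}}{18} + \frac{n}{3} - \frac{5}{18}.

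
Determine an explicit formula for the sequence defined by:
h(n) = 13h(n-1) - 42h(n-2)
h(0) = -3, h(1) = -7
Characteristic equation: x² - 13x + 42 = 0, which factors as (x - (7))(x - (6)) = 0.
Roots r₁ = 7, r₂ = 6 (distinct).
General solution: h(n) = A·(7)^n + B·(6)^n.
From h(0) = -3: A + B = -3.
From h(1) = -7: 7A + 6B = -7.
Solving: A = 11, B = -14.
So h(n) = - 14 \cdot 6^{n} + 11 \cdot 7^{n}.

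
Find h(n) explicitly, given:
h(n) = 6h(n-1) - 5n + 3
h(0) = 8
First-order linear with linear forcing.
Homogeneous solution: h_h(n) = A·(6)^n.
Try particular h_p(n) = pn + q. Substituting:
  pn + q = 6(p(n-1) + q) - 5n + 3.
Matching the n-coefficient: p = 6p - 5 ⇒ p = 1.
Matching constants: q = -6p + 6q + 3 ⇒ q = \frac{3}{5}.
General: h(n) = A·(6)^n + n + \frac{3}{5}.
Apply h(0) = 8: A + \frac{3}{5} = 8 ⇒ A = \frac{37}{5}.
So h(n) = \frac{37 \cdot 6^{n}}{5} + n + \frac{3}{5}.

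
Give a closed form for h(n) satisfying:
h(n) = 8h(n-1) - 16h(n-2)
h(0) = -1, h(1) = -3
Characteristic equation: x² - 8x + 16 = 0, which is (x - (4))².
Repeated root r = 4.
General solution: h(n) = (A + Bn)·(4)^n.
From h(0) = -1: A = -1.
From h(1) = -3: (A + B)·(4) = -3 ⇒ B = \frac{1}{4}.
So h(n) = \left(\frac{n}{4} - 1\right) \cdot (4)^n.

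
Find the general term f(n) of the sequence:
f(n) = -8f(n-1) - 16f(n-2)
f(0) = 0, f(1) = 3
Characteristic equation: x² + 8x + 16 = 0, which is (x - (-4))².
Repeated root r = -4.
General solution: f(n) = (A + Bn)·(-4)^n.
From f(0) = 0: A = 0.
From f(1) = 3: (A + B)·(-4) = 3 ⇒ B = - \frac{3}{4}.
So f(n) = \left(- \frac{3 n}{4}\right) \cdot (-4)^n.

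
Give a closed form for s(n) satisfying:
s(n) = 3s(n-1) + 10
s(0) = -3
First-order linear non-homogeneous.
Homogeneous solution: s_h(n) = A·(3)^n.
Try constant particular solution s_p = K: K = 3K + 10 ⇒ K = -5.
General: s(n) = A·(3)^n - 5.
Apply s(0) = -3: A - 5 = -3 ⇒ A = 2.
So s(n) = 2 \cdot 3^{n} - 5.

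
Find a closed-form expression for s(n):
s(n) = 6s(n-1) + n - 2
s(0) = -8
First-order linear with linear forcing.
Homogeneous solution: s_h(n) = A·(6)^n.
Try particular s_p(n) = pn + q. Substituting:
  pn + q = 6(p(n-1) + q) + n - 2.
Matching the n-coefficient: p = 6p + 1 ⇒ p = - \frac{1}{5}.
Matching constants: q = -6p + 6q - 2 ⇒ q = \frac{4}{25}.
General: s(n) = A·(6)^n - \frac{n}{5} + \frac{4}{25}.
Apply s(0) = -8: A + \frac{4}{25} = -8 ⇒ A = - \frac{204}{25}.
So s(n) = - \frac{204 \cdot 6^{n}}{25} - \frac{n}{5} + \frac{4}{25}.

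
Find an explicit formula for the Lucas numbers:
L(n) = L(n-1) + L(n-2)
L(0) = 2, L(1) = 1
This is the Lucas sequence.
Characteristic equation: x² - x - 1 = 0; roots r₁ = \frac{1}{2} + \frac{\sqrt{5}}{2}, r₂ = \frac{1}{2} - \frac{\sqrt{5}}{2}.
General: L(n) = A·r₁^n + B·r₂^n. Solving with L(0)=2, L(1)=1 gives A = 1, B = 1.
So L(n) = 2^{- n} \left(\left(1 - \sqrt{5}\right)^{n} + \left(1 + \sqrt{5}\right)^{n}\right).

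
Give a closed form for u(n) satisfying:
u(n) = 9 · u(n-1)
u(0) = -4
Pure geometric recurrence with ratio 9.
By induction u(n) = u(0) · (9)^n = - 4 \cdot 9^{n}.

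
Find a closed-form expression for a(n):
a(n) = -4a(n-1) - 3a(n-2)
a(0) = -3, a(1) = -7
Characteristic equation: x² + 4x + 3 = 0, which factors as (x - (-1))(x - (-3)) = 0.
Roots r₁ = -1, r₂ = -3 (distinct).
General solution: a(n) = A·(-1)^n + B·(-3)^n.
From a(0) = -3: A + B = -3.
From a(1) = -7: -A - 3B = -7.
Solving: A = -8, B = 5.
So a(n) = - 8 \left(-1\right)^{n} + 5 \left(-3\right)^{n}.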